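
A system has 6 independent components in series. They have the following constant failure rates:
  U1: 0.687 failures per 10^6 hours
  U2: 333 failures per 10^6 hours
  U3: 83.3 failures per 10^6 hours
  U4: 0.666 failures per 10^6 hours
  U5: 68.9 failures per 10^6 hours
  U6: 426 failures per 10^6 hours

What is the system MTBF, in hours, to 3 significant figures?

1100

Series of exponential components: λ_sys = Σ λ_i
λ_sys = 0.000000687 + 0.000333 + 0.0000833 + 0.000000666 + 0.0000689 + 0.000426 = 9.1255e-04 /h
MTBF = 1 / λ_sys = 1100 h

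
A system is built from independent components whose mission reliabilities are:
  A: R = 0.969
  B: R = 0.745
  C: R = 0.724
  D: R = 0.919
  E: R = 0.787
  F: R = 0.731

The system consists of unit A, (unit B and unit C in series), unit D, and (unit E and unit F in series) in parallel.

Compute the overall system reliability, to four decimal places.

Series (B and C): 0.745000 × 0.724000 = 0.539380
Series (E and F): 0.787000 × 0.731000 = 0.575297
Parallel (A, [0.539380], D, and [0.575297]): 1 − (1 − 0.969000)(1 − 0.539380)(1 − 0.919000)(1 − 0.575297) = 0.9995

0.9995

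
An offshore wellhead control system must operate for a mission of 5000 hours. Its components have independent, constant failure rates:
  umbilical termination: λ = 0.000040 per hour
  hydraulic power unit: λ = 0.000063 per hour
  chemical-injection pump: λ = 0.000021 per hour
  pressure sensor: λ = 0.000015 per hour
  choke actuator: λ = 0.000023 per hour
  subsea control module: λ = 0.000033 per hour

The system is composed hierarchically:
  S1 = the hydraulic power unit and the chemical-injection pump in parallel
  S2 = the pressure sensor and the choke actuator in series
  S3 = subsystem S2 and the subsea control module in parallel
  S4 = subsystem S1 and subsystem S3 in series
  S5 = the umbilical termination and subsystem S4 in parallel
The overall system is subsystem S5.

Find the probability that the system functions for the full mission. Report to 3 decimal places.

0.990

R(umbilical termination) = exp(−0.000040 × 5000) = 0.81873
R(hydraulic power unit) = exp(−0.000063 × 5000) = 0.72979
R(chemical-injection pump) = exp(−0.000021 × 5000) = 0.90032
R(pressure sensor) = exp(−0.000015 × 5000) = 0.92774
R(choke actuator) = exp(−0.000023 × 5000) = 0.89137
R(subsea control module) = exp(−0.000033 × 5000) = 0.84789
Parallel (hydraulic power unit and chemical-injection pump): 1 − (1 − 0.72979)(1 − 0.90032) = 0.97307
Series (pressure sensor and choke actuator): 0.92774 × 0.89137 = 0.82696
Parallel ([0.82696] and subsea control module): 1 − (1 − 0.82696)(1 − 0.84789) = 0.97368
Series ([0.97307] and [0.97368]): 0.97307 × 0.97368 = 0.94746
Parallel (umbilical termination and [0.94746]): 1 − (1 − 0.81873)(1 − 0.94746) = 0.990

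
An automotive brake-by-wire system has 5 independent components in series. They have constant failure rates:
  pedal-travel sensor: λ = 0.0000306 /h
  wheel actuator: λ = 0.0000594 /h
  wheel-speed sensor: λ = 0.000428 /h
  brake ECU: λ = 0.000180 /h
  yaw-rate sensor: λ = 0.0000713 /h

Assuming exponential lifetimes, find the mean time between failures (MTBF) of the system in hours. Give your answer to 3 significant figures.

1300

Series of exponential components: λ_sys = Σ λ_i
λ_sys = 0.0000306 + 0.0000594 + 0.000428 + 0.000180 + 0.0000713 = 7.6930e-04 /h
MTBF = 1 / λ_sys = 1300 h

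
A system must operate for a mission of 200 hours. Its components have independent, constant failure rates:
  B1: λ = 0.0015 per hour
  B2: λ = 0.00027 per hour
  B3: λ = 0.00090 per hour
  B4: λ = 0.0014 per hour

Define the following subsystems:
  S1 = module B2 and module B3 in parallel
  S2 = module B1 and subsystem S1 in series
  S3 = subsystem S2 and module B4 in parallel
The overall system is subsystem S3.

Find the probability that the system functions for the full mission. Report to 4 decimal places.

0.9351

R(B1) = exp(−0.0015 × 200) = 0.740818
R(B2) = exp(−0.00027 × 200) = 0.947432
R(B3) = exp(−0.00090 × 200) = 0.835270
R(B4) = exp(−0.0014 × 200) = 0.755784
Parallel (B2 and B3): 1 − (1 − 0.947432)(1 − 0.835270) = 0.991340
Series (B1 and [0.991340]): 0.740818 × 0.991340 = 0.734403
Parallel ([0.734403] and B4): 1 − (1 − 0.734403)(1 − 0.755784) = 0.9351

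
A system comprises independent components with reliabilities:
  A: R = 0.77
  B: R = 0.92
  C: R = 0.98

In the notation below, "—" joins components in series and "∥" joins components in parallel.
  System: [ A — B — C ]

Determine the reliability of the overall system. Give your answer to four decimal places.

Series (A, B, and C): 0.770000 × 0.920000 × 0.980000 = 0.6942

0.6942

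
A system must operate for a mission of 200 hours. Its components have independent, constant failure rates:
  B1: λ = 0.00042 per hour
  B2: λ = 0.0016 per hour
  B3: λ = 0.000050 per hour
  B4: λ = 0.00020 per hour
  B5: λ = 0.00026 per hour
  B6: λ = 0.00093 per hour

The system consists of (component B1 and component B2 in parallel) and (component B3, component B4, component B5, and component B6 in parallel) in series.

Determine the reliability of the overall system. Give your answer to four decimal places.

0.9779

R(B1) = exp(−0.00042 × 200) = 0.919431
R(B2) = exp(−0.0016 × 200) = 0.726149
R(B3) = exp(−0.000050 × 200) = 0.990050
R(B4) = exp(−0.00020 × 200) = 0.960789
R(B5) = exp(−0.00026 × 200) = 0.949329
R(B6) = exp(−0.00093 × 200) = 0.830274
Parallel (B1 and B2): 1 − (1 − 0.919431)(1 − 0.726149) = 0.977936
Parallel (B3, B4, B5, and B6): 1 − (1 − 0.990050)(1 − 0.960789)(1 − 0.949329)(1 − 0.830274) = 0.999997
Series ([0.977936] and [0.999997]): 0.977936 × 0.999997 = 0.9779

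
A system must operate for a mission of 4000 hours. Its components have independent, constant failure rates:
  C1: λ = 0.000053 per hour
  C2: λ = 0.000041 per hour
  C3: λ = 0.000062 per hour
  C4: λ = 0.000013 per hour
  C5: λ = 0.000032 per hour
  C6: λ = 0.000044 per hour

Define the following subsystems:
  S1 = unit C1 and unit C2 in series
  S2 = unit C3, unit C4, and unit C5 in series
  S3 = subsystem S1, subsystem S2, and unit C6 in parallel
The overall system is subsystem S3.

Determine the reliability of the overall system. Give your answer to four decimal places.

R(C1) = exp(−0.000053 × 4000) = 0.808965
R(C2) = exp(−0.000041 × 4000) = 0.848742
R(C3) = exp(−0.000062 × 4000) = 0.780360
R(C4) = exp(−0.000013 × 4000) = 0.949329
R(C5) = exp(−0.000032 × 4000) = 0.879853
R(C6) = exp(−0.000044 × 4000) = 0.838618
Series (C1 and C2): 0.808965 × 0.848742 = 0.686603
Series (C3, C4, and C5): 0.780360 × 0.949329 × 0.879853 = 0.651811
Parallel ([0.686603], [0.651811], and C6): 1 − (1 − 0.686603)(1 − 0.651811)(1 − 0.838618) = 0.9824

0.9824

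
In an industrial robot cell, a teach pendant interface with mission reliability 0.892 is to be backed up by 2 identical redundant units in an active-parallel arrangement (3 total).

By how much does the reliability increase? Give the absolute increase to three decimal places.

R_before = 0.892
R_after = 1 − (1 − 0.892)^3 = 0.999
ΔR = 0.999 − 0.892 = 0.107

0.107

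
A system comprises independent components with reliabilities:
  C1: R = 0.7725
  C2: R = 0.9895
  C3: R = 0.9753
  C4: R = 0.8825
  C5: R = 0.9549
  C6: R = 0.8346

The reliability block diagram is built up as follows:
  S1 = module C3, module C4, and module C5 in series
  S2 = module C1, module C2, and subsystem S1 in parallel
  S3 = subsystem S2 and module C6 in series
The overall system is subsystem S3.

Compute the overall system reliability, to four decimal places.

Series (C3, C4, and C5): 0.975300 × 0.882500 × 0.954900 = 0.821885
Parallel (C1, C2, and [0.821885]): 1 − (1 − 0.772500)(1 − 0.989500)(1 − 0.821885) = 0.999575
Series ([0.999575] and C6): 0.999575 × 0.834600 = 0.8342

0.8342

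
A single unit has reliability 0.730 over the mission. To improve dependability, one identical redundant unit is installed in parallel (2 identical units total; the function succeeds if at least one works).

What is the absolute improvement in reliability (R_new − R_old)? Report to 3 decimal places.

R_before = 0.730
R_after = 1 − (1 − 0.730)^2 = 0.927
ΔR = 0.927 − 0.730 = 0.197

0.197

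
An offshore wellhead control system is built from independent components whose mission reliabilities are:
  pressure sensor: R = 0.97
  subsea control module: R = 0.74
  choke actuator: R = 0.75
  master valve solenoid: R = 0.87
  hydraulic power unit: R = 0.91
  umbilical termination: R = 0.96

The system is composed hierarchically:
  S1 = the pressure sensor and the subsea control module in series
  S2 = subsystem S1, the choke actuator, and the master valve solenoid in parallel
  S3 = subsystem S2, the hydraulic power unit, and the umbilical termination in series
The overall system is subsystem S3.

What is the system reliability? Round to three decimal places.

0.866

Series (pressure sensor and subsea control module): 0.97000 × 0.74000 = 0.71780
Parallel ([0.71780], choke actuator, and master valve solenoid): 1 − (1 − 0.71780)(1 − 0.75000)(1 − 0.87000) = 0.99083
Series ([0.99083], hydraulic power unit, and umbilical termination): 0.99083 × 0.91000 × 0.96000 = 0.866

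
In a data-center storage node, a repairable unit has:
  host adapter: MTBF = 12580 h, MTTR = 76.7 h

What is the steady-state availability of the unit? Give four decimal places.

A(host adapter) = MTBF/(MTBF+MTTR) = 12580/(12580+76.7) = 0.9939

0.9939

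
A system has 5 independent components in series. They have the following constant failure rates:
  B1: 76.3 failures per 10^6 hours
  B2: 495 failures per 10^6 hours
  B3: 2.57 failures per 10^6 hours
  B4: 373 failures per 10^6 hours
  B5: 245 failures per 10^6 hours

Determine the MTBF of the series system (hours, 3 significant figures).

Series of exponential components: λ_sys = Σ λ_i
λ_sys = 0.0000763 + 0.000495 + 0.00000257 + 0.000373 + 0.000245 = 1.1919e-03 /h
MTBF = 1 / λ_sys = 839 h

839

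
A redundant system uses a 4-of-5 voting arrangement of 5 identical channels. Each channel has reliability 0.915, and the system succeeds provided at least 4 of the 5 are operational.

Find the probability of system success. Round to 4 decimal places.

R = Σ_{i=4}^{5} C(5,i) p^i (1−p)^{5−i} with p = 0.915
C(5,4)·0.915^4·0.085^1 = 0.297902
C(5,5)·0.915^5·0.085^0 = 0.641365
Sum = 0.9393

0.9393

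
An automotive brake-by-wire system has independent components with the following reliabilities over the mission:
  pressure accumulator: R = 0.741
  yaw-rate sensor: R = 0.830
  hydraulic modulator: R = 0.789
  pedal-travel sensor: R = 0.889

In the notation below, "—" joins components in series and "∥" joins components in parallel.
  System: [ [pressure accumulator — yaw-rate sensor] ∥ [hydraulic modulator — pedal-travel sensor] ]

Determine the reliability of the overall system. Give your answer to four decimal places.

Series (pressure accumulator and yaw-rate sensor): 0.741000 × 0.830000 = 0.615030
Series (hydraulic modulator and pedal-travel sensor): 0.789000 × 0.889000 = 0.701421
Parallel ([0.615030] and [0.701421]): 1 − (1 − 0.615030)(1 − 0.701421) = 0.8851

0.8851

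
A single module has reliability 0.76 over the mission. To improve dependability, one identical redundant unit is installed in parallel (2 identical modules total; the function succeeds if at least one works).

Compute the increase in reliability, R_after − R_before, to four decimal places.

0.1824

R_before = 0.76
R_after = 1 − (1 − 0.76)^2 = 0.9424
ΔR = 0.9424 − 0.76 = 0.1824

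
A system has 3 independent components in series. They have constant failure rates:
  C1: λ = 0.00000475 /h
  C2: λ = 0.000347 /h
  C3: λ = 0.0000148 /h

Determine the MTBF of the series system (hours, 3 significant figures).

2730

Series of exponential components: λ_sys = Σ λ_i
λ_sys = 0.00000475 + 0.000347 + 0.0000148 = 3.6655e-04 /h
MTBF = 1 / λ_sys = 2730 h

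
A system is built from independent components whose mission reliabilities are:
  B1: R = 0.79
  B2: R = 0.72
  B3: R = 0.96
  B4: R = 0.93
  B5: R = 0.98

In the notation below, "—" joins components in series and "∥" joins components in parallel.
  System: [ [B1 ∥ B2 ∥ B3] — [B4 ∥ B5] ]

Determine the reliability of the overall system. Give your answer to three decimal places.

Parallel (B1, B2, and B3): 1 − (1 − 0.79000)(1 − 0.72000)(1 − 0.96000) = 0.99765
Parallel (B4 and B5): 1 − (1 − 0.93000)(1 − 0.98000) = 0.99860
Series ([0.99765] and [0.99860]): 0.99765 × 0.99860 = 0.996

0.996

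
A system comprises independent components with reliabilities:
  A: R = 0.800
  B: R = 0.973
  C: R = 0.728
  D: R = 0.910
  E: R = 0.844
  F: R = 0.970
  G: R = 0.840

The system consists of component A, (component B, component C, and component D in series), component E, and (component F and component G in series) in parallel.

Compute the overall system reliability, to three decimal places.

0.998

Series (B, C, and D): 0.97300 × 0.72800 × 0.91000 = 0.64459
Series (F and G): 0.97000 × 0.84000 = 0.81480
Parallel (A, [0.64459], E, and [0.81480]): 1 − (1 − 0.80000)(1 − 0.64459)(1 − 0.84400)(1 − 0.81480) = 0.998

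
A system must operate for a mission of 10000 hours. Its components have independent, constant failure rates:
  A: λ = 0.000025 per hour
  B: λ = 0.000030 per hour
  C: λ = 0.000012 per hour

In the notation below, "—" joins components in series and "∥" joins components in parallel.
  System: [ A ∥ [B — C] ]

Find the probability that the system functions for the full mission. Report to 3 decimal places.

0.924

R(A) = exp(−0.000025 × 10000) = 0.77880
R(B) = exp(−0.000030 × 10000) = 0.74082
R(C) = exp(−0.000012 × 10000) = 0.88692
Series (B and C): 0.74082 × 0.88692 = 0.65705
Parallel (A and [0.65705]): 1 − (1 − 0.77880)(1 − 0.65705) = 0.924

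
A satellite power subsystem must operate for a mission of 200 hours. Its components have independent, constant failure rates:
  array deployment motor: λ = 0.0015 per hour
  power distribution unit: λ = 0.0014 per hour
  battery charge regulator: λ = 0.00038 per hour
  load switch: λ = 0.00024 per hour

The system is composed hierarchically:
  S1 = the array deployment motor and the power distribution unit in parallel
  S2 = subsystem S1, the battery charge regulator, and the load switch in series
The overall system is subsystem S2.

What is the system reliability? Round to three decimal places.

R(array deployment motor) = exp(−0.0015 × 200) = 0.74082
R(power distribution unit) = exp(−0.0014 × 200) = 0.75578
R(battery charge regulator) = exp(−0.00038 × 200) = 0.92682
R(load switch) = exp(−0.00024 × 200) = 0.95313
Parallel (array deployment motor and power distribution unit): 1 − (1 − 0.74082)(1 − 0.75578) = 0.93670
Series ([0.93670], battery charge regulator, and load switch): 0.93670 × 0.92682 × 0.95313 = 0.827

0.827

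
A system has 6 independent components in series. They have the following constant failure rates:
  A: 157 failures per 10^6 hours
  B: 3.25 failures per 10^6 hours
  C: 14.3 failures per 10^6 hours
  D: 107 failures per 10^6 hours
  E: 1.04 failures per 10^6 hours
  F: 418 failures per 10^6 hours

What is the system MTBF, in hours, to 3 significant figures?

Series of exponential components: λ_sys = Σ λ_i
λ_sys = 0.000157 + 0.00000325 + 0.0000143 + 0.000107 + 0.00000104 + 0.000418 = 7.0059e-04 /h
MTBF = 1 / λ_sys = 1430 h

1430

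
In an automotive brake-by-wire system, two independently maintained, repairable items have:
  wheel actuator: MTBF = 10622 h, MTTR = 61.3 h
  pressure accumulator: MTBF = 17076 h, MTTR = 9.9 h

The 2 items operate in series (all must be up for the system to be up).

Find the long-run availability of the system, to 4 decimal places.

0.9937

A(wheel actuator) = MTBF/(MTBF+MTTR) = 10622/(10622+61.3) = 0.994262
A(pressure accumulator) = MTBF/(MTBF+MTTR) = 17076/(17076+9.9) = 0.999421
Series availability: 0.994262 × 0.999421 = 0.9937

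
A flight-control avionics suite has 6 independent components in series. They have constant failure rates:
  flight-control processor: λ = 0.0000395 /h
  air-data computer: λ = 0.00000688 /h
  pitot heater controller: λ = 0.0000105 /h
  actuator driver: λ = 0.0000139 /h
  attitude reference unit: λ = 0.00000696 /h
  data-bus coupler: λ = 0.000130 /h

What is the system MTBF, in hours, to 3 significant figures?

Series of exponential components: λ_sys = Σ λ_i
λ_sys = 0.0000395 + 0.00000688 + 0.0000105 + 0.0000139 + 0.00000696 + 0.000130 = 2.0774e-04 /h
MTBF = 1 / λ_sys = 4810 h

4810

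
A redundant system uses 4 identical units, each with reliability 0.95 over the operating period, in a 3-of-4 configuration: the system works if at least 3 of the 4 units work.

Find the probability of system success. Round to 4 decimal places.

0.9860

R = Σ_{i=3}^{4} C(4,i) p^i (1−p)^{4−i} with p = 0.95
C(4,3)·0.95^3·0.05^1 = 0.171475
C(4,4)·0.95^4·0.05^0 = 0.814506
Sum = 0.9860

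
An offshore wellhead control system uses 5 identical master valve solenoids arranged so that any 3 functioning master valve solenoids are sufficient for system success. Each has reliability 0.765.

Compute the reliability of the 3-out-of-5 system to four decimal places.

R = Σ_{i=3}^{5} C(5,i) p^i (1−p)^{5−i} with p = 0.765
C(5,3)·0.765^3·0.235^2 = 0.247241
C(5,4)·0.765^4·0.235^1 = 0.402424
C(5,5)·0.765^5·0.235^0 = 0.262004
Sum = 0.9117

0.9117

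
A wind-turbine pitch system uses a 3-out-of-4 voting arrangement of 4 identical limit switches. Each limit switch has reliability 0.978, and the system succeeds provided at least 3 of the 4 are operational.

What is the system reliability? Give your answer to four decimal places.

R = Σ_{i=3}^{4} C(4,i) p^i (1−p)^{4−i} with p = 0.978
C(4,3)·0.978^3·0.022^1 = 0.082319
C(4,4)·0.978^4·0.022^0 = 0.914862
Sum = 0.9972

0.9972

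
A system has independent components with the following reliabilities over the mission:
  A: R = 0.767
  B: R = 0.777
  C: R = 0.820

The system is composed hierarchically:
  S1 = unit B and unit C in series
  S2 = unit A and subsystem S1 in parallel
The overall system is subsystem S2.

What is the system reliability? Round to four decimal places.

Series (B and C): 0.777000 × 0.820000 = 0.637140
Parallel (A and [0.637140]): 1 − (1 − 0.767000)(1 − 0.637140) = 0.9155

0.9155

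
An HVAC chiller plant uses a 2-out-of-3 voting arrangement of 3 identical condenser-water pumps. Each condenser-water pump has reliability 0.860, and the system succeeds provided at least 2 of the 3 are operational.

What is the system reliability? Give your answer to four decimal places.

R = Σ_{i=2}^{3} C(3,i) p^i (1−p)^{3−i} with p = 0.860
C(3,2)·0.860^2·0.140^1 = 0.310632
C(3,3)·0.860^3·0.140^0 = 0.636056
Sum = 0.9467

0.9467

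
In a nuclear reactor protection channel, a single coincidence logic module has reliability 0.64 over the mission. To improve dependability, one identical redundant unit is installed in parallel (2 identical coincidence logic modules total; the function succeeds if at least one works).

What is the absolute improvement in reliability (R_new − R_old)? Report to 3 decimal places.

0.230

R_before = 0.64
R_after = 1 − (1 − 0.64)^2 = 0.870
ΔR = 0.870 − 0.64 = 0.230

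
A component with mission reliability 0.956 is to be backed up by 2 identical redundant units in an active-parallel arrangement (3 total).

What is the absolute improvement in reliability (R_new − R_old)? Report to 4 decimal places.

R_before = 0.956
R_after = 1 − (1 − 0.956)^3 = 0.9999
ΔR = 0.9999 − 0.956 = 0.0439

0.0439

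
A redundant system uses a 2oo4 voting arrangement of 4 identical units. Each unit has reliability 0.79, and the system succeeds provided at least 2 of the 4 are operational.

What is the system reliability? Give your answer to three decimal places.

R = Σ_{i=2}^{4} C(4,i) p^i (1−p)^{4−i} with p = 0.79
C(4,2)·0.79^2·0.21^2 = 0.16514
C(4,3)·0.79^3·0.21^1 = 0.41415
C(4,4)·0.79^4·0.21^0 = 0.38950
Sum = 0.969

0.969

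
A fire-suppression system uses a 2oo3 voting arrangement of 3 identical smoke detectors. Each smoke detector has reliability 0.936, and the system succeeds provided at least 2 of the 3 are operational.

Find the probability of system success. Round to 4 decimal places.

R = Σ_{i=2}^{3} C(3,i) p^i (1−p)^{3−i} with p = 0.936
C(3,2)·0.936^2·0.064^1 = 0.168210
C(3,3)·0.936^3·0.064^0 = 0.820026
Sum = 0.9882

0.9882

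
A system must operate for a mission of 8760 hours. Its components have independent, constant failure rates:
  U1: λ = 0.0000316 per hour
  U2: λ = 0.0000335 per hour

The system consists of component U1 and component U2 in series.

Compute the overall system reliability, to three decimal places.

R(U1) = exp(−0.0000316 × 8760) = 0.75819
R(U2) = exp(−0.0000335 × 8760) = 0.74568
Series (U1 and U2): 0.75819 × 0.74568 = 0.565

0.565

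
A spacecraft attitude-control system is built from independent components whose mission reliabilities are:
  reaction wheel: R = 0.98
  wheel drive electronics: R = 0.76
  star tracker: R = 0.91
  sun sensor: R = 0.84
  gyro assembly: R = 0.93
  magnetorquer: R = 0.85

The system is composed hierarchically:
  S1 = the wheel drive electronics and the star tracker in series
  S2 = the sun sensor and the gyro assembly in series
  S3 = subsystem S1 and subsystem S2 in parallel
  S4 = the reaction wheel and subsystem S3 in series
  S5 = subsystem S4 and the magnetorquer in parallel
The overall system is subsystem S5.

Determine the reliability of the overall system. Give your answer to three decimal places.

0.987

Series (wheel drive electronics and star tracker): 0.76000 × 0.91000 = 0.69160
Series (sun sensor and gyro assembly): 0.84000 × 0.93000 = 0.78120
Parallel ([0.69160] and [0.78120]): 1 − (1 − 0.69160)(1 − 0.78120) = 0.93252
Series (reaction wheel and [0.93252]): 0.98000 × 0.93252 = 0.91387
Parallel ([0.91387] and magnetorquer): 1 − (1 − 0.91387)(1 − 0.85000) = 0.987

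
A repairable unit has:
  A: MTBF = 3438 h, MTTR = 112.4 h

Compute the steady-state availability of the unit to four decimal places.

A(A) = MTBF/(MTBF+MTTR) = 3438/(3438+112.4) = 0.9683

0.9683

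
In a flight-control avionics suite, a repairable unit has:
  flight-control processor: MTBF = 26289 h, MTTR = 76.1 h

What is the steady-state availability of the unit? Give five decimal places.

A(flight-control processor) = MTBF/(MTBF+MTTR) = 26289/(26289+76.1) = 0.99711

0.99711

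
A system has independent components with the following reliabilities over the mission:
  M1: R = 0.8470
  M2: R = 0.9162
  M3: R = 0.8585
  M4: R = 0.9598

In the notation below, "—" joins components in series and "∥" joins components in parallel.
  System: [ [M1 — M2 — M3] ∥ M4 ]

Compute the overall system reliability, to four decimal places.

0.9866

Series (M1, M2, and M3): 0.847000 × 0.916200 × 0.858500 = 0.666214
Parallel ([0.666214] and M4): 1 − (1 − 0.666214)(1 − 0.959800) = 0.9866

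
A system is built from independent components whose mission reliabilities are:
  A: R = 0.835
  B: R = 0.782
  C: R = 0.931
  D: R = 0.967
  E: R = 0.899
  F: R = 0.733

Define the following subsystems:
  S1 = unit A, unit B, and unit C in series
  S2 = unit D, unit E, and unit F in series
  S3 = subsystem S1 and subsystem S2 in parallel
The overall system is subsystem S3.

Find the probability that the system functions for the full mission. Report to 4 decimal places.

Series (A, B, and C): 0.835000 × 0.782000 × 0.931000 = 0.607915
Series (D, E, and F): 0.967000 × 0.899000 × 0.733000 = 0.637221
Parallel ([0.607915] and [0.637221]): 1 − (1 − 0.607915)(1 − 0.637221) = 0.8578

0.8578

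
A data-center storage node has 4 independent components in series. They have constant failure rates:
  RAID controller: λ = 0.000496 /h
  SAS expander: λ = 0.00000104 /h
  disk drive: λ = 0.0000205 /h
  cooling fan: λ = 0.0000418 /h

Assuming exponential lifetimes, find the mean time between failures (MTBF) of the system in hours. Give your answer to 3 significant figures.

Series of exponential components: λ_sys = Σ λ_i
λ_sys = 0.000496 + 0.00000104 + 0.0000205 + 0.0000418 = 5.5934e-04 /h
MTBF = 1 / λ_sys = 1790 h

1790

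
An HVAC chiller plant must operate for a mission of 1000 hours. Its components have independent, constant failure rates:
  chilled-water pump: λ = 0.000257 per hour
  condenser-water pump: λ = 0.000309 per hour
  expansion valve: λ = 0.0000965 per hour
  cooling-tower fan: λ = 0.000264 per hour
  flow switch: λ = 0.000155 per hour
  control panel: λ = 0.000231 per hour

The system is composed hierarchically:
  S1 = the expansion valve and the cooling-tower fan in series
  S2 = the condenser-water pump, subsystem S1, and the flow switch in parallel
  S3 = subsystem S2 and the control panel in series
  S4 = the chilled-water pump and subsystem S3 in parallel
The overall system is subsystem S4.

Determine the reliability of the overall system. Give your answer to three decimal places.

R(chilled-water pump) = exp(−0.000257 × 1000) = 0.77337
R(condenser-water pump) = exp(−0.000309 × 1000) = 0.73418
R(expansion valve) = exp(−0.0000965 × 1000) = 0.90801
R(cooling-tower fan) = exp(−0.000264 × 1000) = 0.76797
R(flow switch) = exp(−0.000155 × 1000) = 0.85642
R(control panel) = exp(−0.000231 × 1000) = 0.79374
Series (expansion valve and cooling-tower fan): 0.90801 × 0.76797 = 0.69732
Parallel (condenser-water pump, [0.69732], and flow switch): 1 − (1 − 0.73418)(1 − 0.69732)(1 − 0.85642) = 0.98845
Series ([0.98845] and control panel): 0.98845 × 0.79374 = 0.78457
Parallel (chilled-water pump and [0.78457]): 1 − (1 − 0.77337)(1 − 0.78457) = 0.951

0.951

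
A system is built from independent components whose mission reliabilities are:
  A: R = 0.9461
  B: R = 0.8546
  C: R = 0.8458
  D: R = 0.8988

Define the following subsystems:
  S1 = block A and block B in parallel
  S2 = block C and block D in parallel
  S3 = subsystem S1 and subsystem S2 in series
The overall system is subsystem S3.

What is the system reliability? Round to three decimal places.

Parallel (A and B): 1 − (1 − 0.94610)(1 − 0.85460) = 0.99216
Parallel (C and D): 1 − (1 − 0.84580)(1 − 0.89880) = 0.98439
Series ([0.99216] and [0.98439]): 0.99216 × 0.98439 = 0.977

0.977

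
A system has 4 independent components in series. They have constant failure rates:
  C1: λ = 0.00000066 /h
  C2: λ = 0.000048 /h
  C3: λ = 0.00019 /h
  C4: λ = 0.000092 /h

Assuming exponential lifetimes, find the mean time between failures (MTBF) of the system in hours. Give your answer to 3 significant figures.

Series of exponential components: λ_sys = Σ λ_i
λ_sys = 0.00000066 + 0.000048 + 0.00019 + 0.000092 = 3.3066e-04 /h
MTBF = 1 / λ_sys = 3020 h

3020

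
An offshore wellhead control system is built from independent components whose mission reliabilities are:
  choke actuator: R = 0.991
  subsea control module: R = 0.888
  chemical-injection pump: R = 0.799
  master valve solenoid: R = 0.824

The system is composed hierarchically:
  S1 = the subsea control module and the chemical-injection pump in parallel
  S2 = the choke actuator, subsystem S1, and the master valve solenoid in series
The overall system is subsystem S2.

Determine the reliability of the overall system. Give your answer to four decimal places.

Parallel (subsea control module and chemical-injection pump): 1 − (1 − 0.888000)(1 − 0.799000) = 0.977488
Series (choke actuator, [0.977488], and master valve solenoid): 0.991000 × 0.977488 × 0.824000 = 0.7982

0.7982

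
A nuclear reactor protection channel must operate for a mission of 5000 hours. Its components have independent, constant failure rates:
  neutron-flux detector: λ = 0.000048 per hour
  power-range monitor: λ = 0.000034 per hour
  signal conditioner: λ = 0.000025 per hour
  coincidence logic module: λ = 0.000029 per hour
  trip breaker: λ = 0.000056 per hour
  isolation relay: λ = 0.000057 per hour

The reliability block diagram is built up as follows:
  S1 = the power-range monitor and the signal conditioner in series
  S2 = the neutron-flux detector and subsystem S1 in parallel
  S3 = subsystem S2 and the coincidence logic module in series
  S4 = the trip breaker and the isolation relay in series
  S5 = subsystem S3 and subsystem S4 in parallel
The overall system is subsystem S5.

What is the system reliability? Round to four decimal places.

0.9214

R(neutron-flux detector) = exp(−0.000048 × 5000) = 0.786628
R(power-range monitor) = exp(−0.000034 × 5000) = 0.843665
R(signal conditioner) = exp(−0.000025 × 5000) = 0.882497
R(coincidence logic module) = exp(−0.000029 × 5000) = 0.865022
R(trip breaker) = exp(−0.000056 × 5000) = 0.755784
R(isolation relay) = exp(−0.000057 × 5000) = 0.752014
Series (power-range monitor and signal conditioner): 0.843665 × 0.882497 = 0.744532
Parallel (neutron-flux detector and [0.744532]): 1 − (1 − 0.786628)(1 − 0.744532) = 0.945490
Series ([0.945490] and coincidence logic module): 0.945490 × 0.865022 = 0.817870
Series (trip breaker and isolation relay): 0.755784 × 0.752014 = 0.568360
Parallel ([0.817870] and [0.568360]): 1 − (1 − 0.817870)(1 − 0.568360) = 0.9214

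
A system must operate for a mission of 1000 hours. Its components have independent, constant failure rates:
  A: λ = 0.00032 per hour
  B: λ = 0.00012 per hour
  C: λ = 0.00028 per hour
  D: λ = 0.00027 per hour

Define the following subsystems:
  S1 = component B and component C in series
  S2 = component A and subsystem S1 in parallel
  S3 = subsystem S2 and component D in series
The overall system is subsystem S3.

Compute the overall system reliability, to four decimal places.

0.6945

R(A) = exp(−0.00032 × 1000) = 0.726149
R(B) = exp(−0.00012 × 1000) = 0.886920
R(C) = exp(−0.00028 × 1000) = 0.755784
R(D) = exp(−0.00027 × 1000) = 0.763379
Series (B and C): 0.886920 × 0.755784 = 0.670320
Parallel (A and [0.670320]): 1 − (1 − 0.726149)(1 − 0.670320) = 0.909717
Series ([0.909717] and D): 0.909717 × 0.763379 = 0.6945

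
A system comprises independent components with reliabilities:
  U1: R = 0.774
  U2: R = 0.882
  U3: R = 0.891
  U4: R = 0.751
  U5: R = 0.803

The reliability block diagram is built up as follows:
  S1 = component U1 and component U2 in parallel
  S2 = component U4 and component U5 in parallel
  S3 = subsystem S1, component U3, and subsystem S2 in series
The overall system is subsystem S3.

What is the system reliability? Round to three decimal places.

Parallel (U1 and U2): 1 − (1 − 0.77400)(1 − 0.88200) = 0.97333
Parallel (U4 and U5): 1 − (1 − 0.75100)(1 − 0.80300) = 0.95095
Series ([0.97333], U3, and [0.95095]): 0.97333 × 0.89100 × 0.95095 = 0.825

0.825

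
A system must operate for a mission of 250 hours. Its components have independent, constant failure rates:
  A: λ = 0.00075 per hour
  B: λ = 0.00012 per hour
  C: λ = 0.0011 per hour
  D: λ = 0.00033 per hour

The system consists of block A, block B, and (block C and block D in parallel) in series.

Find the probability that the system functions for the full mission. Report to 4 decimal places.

R(A) = exp(−0.00075 × 250) = 0.829029
R(B) = exp(−0.00012 × 250) = 0.970446
R(C) = exp(−0.0011 × 250) = 0.759572
R(D) = exp(−0.00033 × 250) = 0.920811
Parallel (C and D): 1 − (1 − 0.759572)(1 − 0.920811) = 0.980961
Series (A, B, and [0.980961]): 0.829029 × 0.970446 × 0.980961 = 0.7892

0.7892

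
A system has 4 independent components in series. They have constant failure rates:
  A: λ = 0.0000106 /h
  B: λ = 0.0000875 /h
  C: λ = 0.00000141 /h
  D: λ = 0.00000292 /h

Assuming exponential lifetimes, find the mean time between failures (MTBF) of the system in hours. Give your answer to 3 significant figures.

Series of exponential components: λ_sys = Σ λ_i
λ_sys = 0.0000106 + 0.0000875 + 0.00000141 + 0.00000292 = 1.0243e-04 /h
MTBF = 1 / λ_sys = 9760 h

9760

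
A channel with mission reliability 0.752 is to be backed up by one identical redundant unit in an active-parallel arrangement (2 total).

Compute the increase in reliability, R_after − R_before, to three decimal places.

R_before = 0.752
R_after = 1 − (1 − 0.752)^2 = 0.938
ΔR = 0.938 − 0.752 = 0.186

0.186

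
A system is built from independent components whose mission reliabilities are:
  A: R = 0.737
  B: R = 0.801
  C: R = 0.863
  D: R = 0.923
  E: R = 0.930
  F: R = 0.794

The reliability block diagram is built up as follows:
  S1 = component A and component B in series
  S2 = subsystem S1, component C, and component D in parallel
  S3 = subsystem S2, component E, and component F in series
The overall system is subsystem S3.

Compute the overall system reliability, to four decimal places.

Series (A and B): 0.737000 × 0.801000 = 0.590337
Parallel ([0.590337], C, and D): 1 − (1 − 0.590337)(1 − 0.863000)(1 − 0.923000) = 0.995678
Series ([0.995678], E, and F): 0.995678 × 0.930000 × 0.794000 = 0.7352

0.7352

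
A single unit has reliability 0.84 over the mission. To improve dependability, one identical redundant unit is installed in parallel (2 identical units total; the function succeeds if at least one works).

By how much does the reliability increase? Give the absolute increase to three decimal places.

0.134

R_before = 0.84
R_after = 1 − (1 − 0.84)^2 = 0.974
ΔR = 0.974 − 0.84 = 0.134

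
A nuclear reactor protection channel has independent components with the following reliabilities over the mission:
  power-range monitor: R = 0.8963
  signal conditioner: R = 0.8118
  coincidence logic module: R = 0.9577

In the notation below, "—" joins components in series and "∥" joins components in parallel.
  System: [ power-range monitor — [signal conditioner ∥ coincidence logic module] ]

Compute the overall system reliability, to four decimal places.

0.8892

Parallel (signal conditioner and coincidence logic module): 1 − (1 − 0.811800)(1 − 0.957700) = 0.992039
Series (power-range monitor and [0.992039]): 0.896300 × 0.992039 = 0.8892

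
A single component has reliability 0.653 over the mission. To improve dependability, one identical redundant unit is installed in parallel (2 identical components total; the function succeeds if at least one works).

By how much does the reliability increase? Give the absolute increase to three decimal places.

0.227

R_before = 0.653
R_after = 1 − (1 − 0.653)^2 = 0.880
ΔR = 0.880 − 0.653 = 0.227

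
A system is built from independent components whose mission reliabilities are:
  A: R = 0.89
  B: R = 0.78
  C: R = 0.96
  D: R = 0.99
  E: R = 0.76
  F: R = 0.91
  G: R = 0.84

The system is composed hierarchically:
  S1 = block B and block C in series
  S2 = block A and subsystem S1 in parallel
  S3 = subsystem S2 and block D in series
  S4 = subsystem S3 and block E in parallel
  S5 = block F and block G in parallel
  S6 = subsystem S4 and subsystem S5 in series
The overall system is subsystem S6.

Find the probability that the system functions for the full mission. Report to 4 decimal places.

0.9768

Series (B and C): 0.780000 × 0.960000 = 0.748800
Parallel (A and [0.748800]): 1 − (1 − 0.890000)(1 − 0.748800) = 0.972368
Series ([0.972368] and D): 0.972368 × 0.990000 = 0.962644
Parallel ([0.962644] and E): 1 − (1 − 0.962644)(1 − 0.760000) = 0.991035
Parallel (F and G): 1 − (1 − 0.910000)(1 − 0.840000) = 0.985600
Series ([0.991035] and [0.985600]): 0.991035 × 0.985600 = 0.9768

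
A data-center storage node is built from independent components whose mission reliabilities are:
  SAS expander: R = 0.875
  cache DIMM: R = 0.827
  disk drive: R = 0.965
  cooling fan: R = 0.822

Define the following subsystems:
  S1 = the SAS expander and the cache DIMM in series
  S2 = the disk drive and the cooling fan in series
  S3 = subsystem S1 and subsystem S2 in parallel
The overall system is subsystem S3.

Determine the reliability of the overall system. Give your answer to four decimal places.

Series (SAS expander and cache DIMM): 0.875000 × 0.827000 = 0.723625
Series (disk drive and cooling fan): 0.965000 × 0.822000 = 0.793230
Parallel ([0.723625] and [0.793230]): 1 − (1 − 0.723625)(1 − 0.793230) = 0.9429

0.9429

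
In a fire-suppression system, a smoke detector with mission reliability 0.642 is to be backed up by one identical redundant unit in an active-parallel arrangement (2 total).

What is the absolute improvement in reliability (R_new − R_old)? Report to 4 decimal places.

R_before = 0.642
R_after = 1 − (1 − 0.642)^2 = 0.8718
ΔR = 0.8718 − 0.642 = 0.2298

0.2298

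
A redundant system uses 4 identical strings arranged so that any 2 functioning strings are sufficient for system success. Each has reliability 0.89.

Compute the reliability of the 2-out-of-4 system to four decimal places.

0.9951

R = Σ_{i=2}^{4} C(4,i) p^i (1−p)^{4−i} with p = 0.89
C(4,2)·0.89^2·0.11^2 = 0.057506
C(4,3)·0.89^3·0.11^1 = 0.310186
C(4,4)·0.89^4·0.11^0 = 0.627422
Sum = 0.9951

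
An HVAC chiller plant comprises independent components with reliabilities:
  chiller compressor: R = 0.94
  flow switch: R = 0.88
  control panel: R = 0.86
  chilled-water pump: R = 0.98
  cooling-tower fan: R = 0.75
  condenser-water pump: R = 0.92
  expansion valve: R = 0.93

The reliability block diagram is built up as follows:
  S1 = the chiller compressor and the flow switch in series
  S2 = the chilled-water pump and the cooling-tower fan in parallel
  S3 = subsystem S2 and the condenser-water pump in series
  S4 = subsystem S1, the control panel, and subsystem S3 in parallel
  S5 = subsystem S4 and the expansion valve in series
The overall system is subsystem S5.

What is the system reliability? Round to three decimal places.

0.928

Series (chiller compressor and flow switch): 0.94000 × 0.88000 = 0.82720
Parallel (chilled-water pump and cooling-tower fan): 1 − (1 − 0.98000)(1 − 0.75000) = 0.99500
Series ([0.99500] and condenser-water pump): 0.99500 × 0.92000 = 0.91540
Parallel ([0.82720], control panel, and [0.91540]): 1 − (1 − 0.82720)(1 − 0.86000)(1 − 0.91540) = 0.99795
Series ([0.99795] and expansion valve): 0.99795 × 0.93000 = 0.928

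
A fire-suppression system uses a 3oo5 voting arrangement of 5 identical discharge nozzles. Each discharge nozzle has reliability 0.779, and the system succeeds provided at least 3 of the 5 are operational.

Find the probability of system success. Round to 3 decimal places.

R = Σ_{i=3}^{5} C(5,i) p^i (1−p)^{5−i} with p = 0.779
C(5,3)·0.779^3·0.221^2 = 0.23089
C(5,4)·0.779^4·0.221^1 = 0.40692
C(5,5)·0.779^5·0.221^0 = 0.28687
Sum = 0.925

0.925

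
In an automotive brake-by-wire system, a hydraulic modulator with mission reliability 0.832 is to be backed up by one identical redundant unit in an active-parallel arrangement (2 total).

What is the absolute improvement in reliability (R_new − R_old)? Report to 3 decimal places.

0.140

R_before = 0.832
R_after = 1 − (1 − 0.832)^2 = 0.972
ΔR = 0.972 − 0.832 = 0.140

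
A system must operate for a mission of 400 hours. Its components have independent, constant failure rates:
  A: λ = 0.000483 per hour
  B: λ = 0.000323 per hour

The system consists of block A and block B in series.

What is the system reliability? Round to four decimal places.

R(A) = exp(−0.000483 × 400) = 0.824317
R(B) = exp(−0.000323 × 400) = 0.878798
Series (A and B): 0.824317 × 0.878798 = 0.7244

0.7244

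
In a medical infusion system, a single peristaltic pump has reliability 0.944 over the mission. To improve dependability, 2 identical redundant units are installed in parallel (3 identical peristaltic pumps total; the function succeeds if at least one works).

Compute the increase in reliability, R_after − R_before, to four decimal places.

0.0558

R_before = 0.944
R_after = 1 − (1 − 0.944)^3 = 0.9998
ΔR = 0.9998 − 0.944 = 0.0558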